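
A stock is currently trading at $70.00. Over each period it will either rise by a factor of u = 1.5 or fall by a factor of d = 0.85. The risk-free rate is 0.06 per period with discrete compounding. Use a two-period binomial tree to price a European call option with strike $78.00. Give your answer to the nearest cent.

Risk-neutral probability p = (1 + 0.06 − 0.85)/(1.5 − 0.85) = 0.2100/0.6500 = 0.3231
Terminal stock prices: S_uu = 157.5, S_ud = 89.25, S_dd = 50.57
Terminal payoffs (S − K): max(79.5, 0) = 79.5, max(11.25, 0) = 11.25, max(-27.43, 0) = 0
Node u (S = 105): V_u = 1/1.06·[0.3231·79.5000 + 0.6769·11.2500] = 31.4151
Node d (S = 59.5): V_d = 1/1.06·[0.3231·11.2500 + 0.6769·0.0000] = 3.4289
Node 0 (S = 70): V_0 = 1/1.06·[0.3231·31.4151 + 0.6769·3.4289] = 11.7647

$11.76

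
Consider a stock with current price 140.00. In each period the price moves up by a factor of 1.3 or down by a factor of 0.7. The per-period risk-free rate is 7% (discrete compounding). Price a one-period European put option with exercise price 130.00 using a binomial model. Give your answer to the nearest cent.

Risk-neutral probability p = (1 + 0.07 − 0.7)/(1.3 − 0.7) = 0.3700/0.6000 = 0.6167
Terminal stock prices: S_u = 182, S_d = 98
Terminal payoffs (K − S): max(-52, 0) = 0, max(32, 0) = 32
Node 0 (S = 140): V_0 = 1/1.07·[0.6167·0.0000 + 0.3833·32.0000] = 11.4642

11.46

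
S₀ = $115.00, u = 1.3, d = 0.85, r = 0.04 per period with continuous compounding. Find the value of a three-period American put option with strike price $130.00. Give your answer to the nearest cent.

Risk-neutral probability p = (e^0.04 − 0.85)/(1.3 − 0.85) = 0.1908/0.4500 = 0.4240
Terminal stock prices: S_uuu = 252.7, S_uud = 165.2, S_udd = 108, S_ddd = 70.62
Terminal payoffs (K − S): max(-122.7, 0) = 0, max(-35.2, 0) = 0, max(21.99, 0) = 21.99, max(59.38, 0) = 59.38
Node uu (S = 194.4): continuation = e^(−0.04)·[0.4240·0.0000 + 0.5760·0.0000] = 0.0000; exercise value = 0.0000 ≤ continuation, so V_uu = 0.0000
Node ud (S = 127.1): continuation = e^(−0.04)·[0.4240·0.0000 + 0.5760·21.9863] = 12.1670; exercise value = 2.9250 ≤ continuation, so V_ud = 12.1670
Node dd (S = 83.09): continuation = e^(−0.04)·[0.4240·21.9863 + 0.5760·59.3756] = 41.8151; exercise value = 46.9125 > continuation, so V_dd = 46.9125 (exercise)
Node u (S = 149.5): continuation = e^(−0.04)·[0.4240·0.0000 + 0.5760·12.1670] = 6.7331; exercise value = 0.0000 ≤ continuation, so V_u = 6.7331
Node d (S = 97.75): continuation = e^(−0.04)·[0.4240·12.1670 + 0.5760·46.9125] = 30.9178; exercise value = 32.2500 > continuation, so V_d = 32.2500 (exercise)
Node 0 (S = 115): continuation = e^(−0.04)·[0.4240·6.7331 + 0.5760·32.2500] = 20.5899; exercise value = 15.0000 ≤ continuation, so V_0 = 20.5899

$20.59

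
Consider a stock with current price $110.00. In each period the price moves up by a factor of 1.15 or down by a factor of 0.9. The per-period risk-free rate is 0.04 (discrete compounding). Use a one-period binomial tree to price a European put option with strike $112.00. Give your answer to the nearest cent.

Risk-neutral probability p = (1 + 0.04 − 0.9)/(1.15 − 0.9) = 0.1400/0.2500 = 0.5600
Terminal stock prices: S_u = 126.5, S_d = 99
Terminal payoffs (K − S): max(-14.5, 0) = 0, max(13, 0) = 13
Node 0 (S = 110): V_0 = 1/1.04·[0.5600·0.0000 + 0.4400·13.0000] = 5.5000

$5.50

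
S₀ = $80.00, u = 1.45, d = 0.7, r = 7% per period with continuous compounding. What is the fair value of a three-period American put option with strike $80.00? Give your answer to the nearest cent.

$13.71

Risk-neutral probability p = (e^0.07 − 0.7)/(1.45 − 0.7) = 0.3725/0.7500 = 0.4967
Terminal stock prices: S_uuu = 243.9, S_uud = 117.7, S_udd = 56.84, S_ddd = 27.44
Terminal payoffs (K − S): max(-163.9, 0) = 0, max(-37.74, 0) = 0, max(23.16, 0) = 23.16, max(52.56, 0) = 52.56
Node uu (S = 168.2): continuation = e^(−0.07)·[0.4967·0.0000 + 0.5033·0.0000] = 0.0000; exercise value = 0.0000 ≤ continuation, so V_uu = 0.0000
Node ud (S = 81.2): continuation = e^(−0.07)·[0.4967·0.0000 + 0.5033·23.1600] = 10.8689; exercise value = 0.0000 ≤ continuation, so V_ud = 10.8689
Node dd (S = 39.2): continuation = e^(−0.07)·[0.4967·23.1600 + 0.5033·52.5600] = 35.3915; exercise value = 40.8000 > continuation, so V_dd = 40.8000 (exercise)
Node u (S = 116): continuation = e^(−0.07)·[0.4967·0.0000 + 0.5033·10.8689] = 5.1007; exercise value = 0.0000 ≤ continuation, so V_u = 5.1007
Node d (S = 56): continuation = e^(−0.07)·[0.4967·10.8689 + 0.5033·40.8000] = 24.1806; exercise value = 24.0000 ≤ continuation, so V_d = 24.1806
Node 0 (S = 80): continuation = e^(−0.07)·[0.4967·5.1007 + 0.5033·24.1806] = 13.7100; exercise value = 0.0000 ≤ continuation, so V_0 = 13.7100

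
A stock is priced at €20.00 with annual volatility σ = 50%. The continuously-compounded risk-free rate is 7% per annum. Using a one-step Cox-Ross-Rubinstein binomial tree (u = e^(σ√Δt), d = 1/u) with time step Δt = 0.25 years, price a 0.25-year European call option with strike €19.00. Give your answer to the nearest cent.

€3.10

CRR parameters: u = e^(σ√Δt) = e^(0.5·√0.25) = 1.2840, d = 1/u = 0.7788
Per-period rate: rΔt = 0.07·0.25 = 0.0175, so R = e^0.0175 = 1.0177
Risk-neutral probability p = (e^0.0175 − 0.7788)/(1.2840 − 0.7788) = 0.2389/0.5052 = 0.4728
Terminal stock prices: S_u = 25.68, S_d = 15.58
Terminal payoffs (S − K): max(6.681, 0) = 6.681, max(-3.424, 0) = 0
Node 0 (S = 20): V_0 = e^(−0.0175)·[0.4728·6.6805 + 0.5272·0.0000] = 3.1035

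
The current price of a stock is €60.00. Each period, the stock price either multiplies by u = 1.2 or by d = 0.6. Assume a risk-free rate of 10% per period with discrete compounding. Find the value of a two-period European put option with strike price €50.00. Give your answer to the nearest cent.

€2.21

Risk-neutral probability p = (1 + 0.1 − 0.6)/(1.2 − 0.6) = 0.5000/0.6000 = 0.8333
Terminal stock prices: S_uu = 86.4, S_ud = 43.2, S_dd = 21.6
Terminal payoffs (K − S): max(-36.4, 0) = 0, max(6.8, 0) = 6.8, max(28.4, 0) = 28.4
Node u (S = 72): V_u = 1/1.1·[0.8333·0.0000 + 0.1667·6.8000] = 1.0303
Node d (S = 36): V_d = 1/1.1·[0.8333·6.8000 + 0.1667·28.4000] = 9.4545
Node 0 (S = 60): V_0 = 1/1.1·[0.8333·1.0303 + 0.1667·9.4545] = 2.2130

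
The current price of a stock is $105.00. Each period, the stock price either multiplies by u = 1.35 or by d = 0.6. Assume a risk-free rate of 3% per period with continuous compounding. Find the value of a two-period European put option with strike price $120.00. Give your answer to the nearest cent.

Risk-neutral probability p = (e^0.03 − 0.6)/(1.35 − 0.6) = 0.4305/0.7500 = 0.5739
Terminal stock prices: S_uu = 191.4, S_ud = 85.05, S_dd = 37.8
Terminal payoffs (K − S): max(-71.36, 0) = 0, max(34.95, 0) = 34.95, max(82.2, 0) = 82.2
Node u (S = 141.8): V_u = e^(−0.03)·[0.5739·0.0000 + 0.4261·34.9500] = 14.4507
Node d (S = 63): V_d = e^(−0.03)·[0.5739·34.9500 + 0.4261·82.2000] = 53.4535
Node 0 (S = 105): V_0 = e^(−0.03)·[0.5739·14.4507 + 0.4261·53.4535] = 30.1501

$30.15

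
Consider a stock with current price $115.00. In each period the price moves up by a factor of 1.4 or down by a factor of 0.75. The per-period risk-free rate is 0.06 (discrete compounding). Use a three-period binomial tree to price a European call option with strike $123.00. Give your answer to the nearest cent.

$31.34

Risk-neutral probability p = (1 + 0.06 − 0.75)/(1.4 − 0.75) = 0.3100/0.6500 = 0.4769
Terminal stock prices: S_uuu = 315.6, S_uud = 169, S_udd = 90.56, S_ddd = 48.52
Terminal payoffs (S − K): max(192.6, 0) = 192.6, max(46.05, 0) = 46.05, max(-32.44, 0) = 0, max(-74.48, 0) = 0
Node uu (S = 225.4): V_uu = 1/1.06·[0.4769·192.5600 + 0.5231·46.0500] = 109.3623
Node ud (S = 120.8): V_ud = 1/1.06·[0.4769·46.0500 + 0.5231·0.0000] = 20.7192
Node dd (S = 64.69): V_dd = 1/1.06·[0.4769·0.0000 + 0.5231·0.0000] = 0.0000
Node u (S = 161): V_u = 1/1.06·[0.4769·109.3623 + 0.5231·20.7192] = 59.4293
Node d (S = 86.25): V_d = 1/1.06·[0.4769·20.7192 + 0.5231·0.0000] = 9.3221
Node 0 (S = 115): V_0 = 1/1.06·[0.4769·59.4293 + 0.5231·9.3221] = 31.3391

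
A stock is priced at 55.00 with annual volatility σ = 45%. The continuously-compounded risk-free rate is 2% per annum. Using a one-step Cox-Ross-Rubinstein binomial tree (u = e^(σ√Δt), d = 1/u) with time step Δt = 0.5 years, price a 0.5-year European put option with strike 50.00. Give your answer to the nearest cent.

CRR parameters: u = e^(σ√Δt) = e^(0.45·√0.5) = 1.3746, d = 1/u = 0.7275
Per-period rate: rΔt = 0.02·0.5 = 0.01, so R = e^0.01 = 1.0101
Risk-neutral probability p = (e^0.01 − 0.7275)/(1.3746 − 0.7275) = 0.2826/0.6472 = 0.4366
Terminal stock prices: S_u = 75.61, S_d = 40.01
Terminal payoffs (K − S): max(-25.61, 0) = 0, max(9.99, 0) = 9.99
Node 0 (S = 55): V_0 = e^(−0.01)·[0.4366·0.0000 + 0.5634·9.9898] = 5.5718

5.57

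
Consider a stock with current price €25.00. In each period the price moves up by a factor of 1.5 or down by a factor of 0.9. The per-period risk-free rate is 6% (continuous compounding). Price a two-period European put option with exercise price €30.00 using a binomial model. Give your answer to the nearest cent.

Risk-neutral probability p = (e^0.06 − 0.9)/(1.5 − 0.9) = 0.1618/0.6000 = 0.2697
Terminal stock prices: S_uu = 56.25, S_ud = 33.75, S_dd = 20.25
Terminal payoffs (K − S): max(-26.25, 0) = 0, max(-3.75, 0) = 0, max(9.75, 0) = 9.75
Node u (S = 37.5): V_u = e^(−0.06)·[0.2697·0.0000 + 0.7303·0.0000] = 0.0000
Node d (S = 22.5): V_d = e^(−0.06)·[0.2697·0.0000 + 0.7303·9.7500] = 6.7055
Node 0 (S = 25): V_0 = e^(−0.06)·[0.2697·0.0000 + 0.7303·6.7055] = 4.6117

€4.61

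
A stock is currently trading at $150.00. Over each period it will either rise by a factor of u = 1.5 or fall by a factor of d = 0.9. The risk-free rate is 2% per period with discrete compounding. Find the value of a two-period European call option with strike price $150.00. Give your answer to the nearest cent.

Risk-neutral probability p = (1 + 0.02 − 0.9)/(1.5 − 0.9) = 0.1200/0.6000 = 0.2000
Terminal stock prices: S_uu = 337.5, S_ud = 202.5, S_dd = 121.5
Terminal payoffs (S − K): max(187.5, 0) = 187.5, max(52.5, 0) = 52.5, max(-28.5, 0) = 0
Node u (S = 225): V_u = 1/1.02·[0.2000·187.5000 + 0.8000·52.5000] = 77.9412
Node d (S = 135): V_d = 1/1.02·[0.2000·52.5000 + 0.8000·0.0000] = 10.2941
Node 0 (S = 150): V_0 = 1/1.02·[0.2000·77.9412 + 0.8000·10.2941] = 23.3564

$23.36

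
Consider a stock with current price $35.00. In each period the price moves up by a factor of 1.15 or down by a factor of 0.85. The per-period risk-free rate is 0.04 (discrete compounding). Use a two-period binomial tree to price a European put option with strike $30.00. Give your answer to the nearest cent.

Risk-neutral probability p = (1 + 0.04 − 0.85)/(1.15 − 0.85) = 0.1900/0.3000 = 0.6333
Terminal stock prices: S_uu = 46.29, S_ud = 34.21, S_dd = 25.29
Terminal payoffs (K − S): max(-16.29, 0) = 0, max(-4.212, 0) = 0, max(4.713, 0) = 4.713
Node u (S = 40.25): V_u = 1/1.04·[0.6333·0.0000 + 0.3667·0.0000] = 0.0000
Node d (S = 29.75): V_d = 1/1.04·[0.6333·0.0000 + 0.3667·4.7125] = 1.6615
Node 0 (S = 35): V_0 = 1/1.04·[0.6333·0.0000 + 0.3667·1.6615] = 0.5858

$0.59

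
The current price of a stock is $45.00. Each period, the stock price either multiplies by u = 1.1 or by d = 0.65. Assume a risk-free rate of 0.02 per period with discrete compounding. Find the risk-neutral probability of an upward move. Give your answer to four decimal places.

p = 0.8222

Risk-neutral probability p = (1 + 0.02 − 0.65)/(1.1 − 0.65) = 0.3700/0.4500 = 0.8222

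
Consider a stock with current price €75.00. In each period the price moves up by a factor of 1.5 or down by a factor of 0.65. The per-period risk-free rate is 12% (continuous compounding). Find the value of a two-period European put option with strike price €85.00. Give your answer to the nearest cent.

€12.65

Risk-neutral probability p = (e^0.12 − 0.65)/(1.5 − 0.65) = 0.4775/0.8500 = 0.5618
Terminal stock prices: S_uu = 168.8, S_ud = 73.12, S_dd = 31.69
Terminal payoffs (K − S): max(-83.75, 0) = 0, max(11.88, 0) = 11.88, max(53.31, 0) = 53.31
Node u (S = 112.5): V_u = e^(−0.12)·[0.5618·0.0000 + 0.4382·11.8750] = 4.6156
Node d (S = 48.75): V_d = e^(−0.12)·[0.5618·11.8750 + 0.4382·53.3125] = 26.6382
Node 0 (S = 75): V_0 = e^(−0.12)·[0.5618·4.6156 + 0.4382·26.6382] = 12.6535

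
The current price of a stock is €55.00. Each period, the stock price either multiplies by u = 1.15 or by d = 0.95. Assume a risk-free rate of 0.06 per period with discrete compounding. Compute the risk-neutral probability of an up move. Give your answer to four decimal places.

p = 0.5500

Risk-neutral probability p = (1 + 0.06 − 0.95)/(1.15 − 0.95) = 0.1100/0.2000 = 0.5500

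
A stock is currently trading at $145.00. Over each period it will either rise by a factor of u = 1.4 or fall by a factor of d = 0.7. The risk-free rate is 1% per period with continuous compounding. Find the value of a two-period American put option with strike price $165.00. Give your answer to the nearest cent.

Risk-neutral probability p = (e^0.01 − 0.7)/(1.4 − 0.7) = 0.3101/0.7000 = 0.4429
Terminal stock prices: S_uu = 284.2, S_ud = 142.1, S_dd = 71.05
Terminal payoffs (K − S): max(-119.2, 0) = 0, max(22.9, 0) = 22.9, max(93.95, 0) = 93.95
Node u (S = 203): continuation = e^(−0.01)·[0.4429·0.0000 + 0.5571·22.9000] = 12.6300; exercise value = 0.0000 ≤ continuation, so V_u = 12.6300
Node d (S = 101.5): continuation = e^(−0.01)·[0.4429·22.9000 + 0.5571·93.9500] = 61.8582; exercise value = 63.5000 > continuation, so V_d = 63.5000 (exercise)
Node 0 (S = 145): continuation = e^(−0.01)·[0.4429·12.6300 + 0.5571·63.5000] = 40.5606; exercise value = 20.0000 ≤ continuation, so V_0 = 40.5606

$40.56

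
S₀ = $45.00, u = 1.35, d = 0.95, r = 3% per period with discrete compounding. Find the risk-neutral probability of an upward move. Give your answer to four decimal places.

p = 0.2000

Risk-neutral probability p = (1 + 0.03 − 0.95)/(1.35 − 0.95) = 0.0800/0.4000 = 0.2000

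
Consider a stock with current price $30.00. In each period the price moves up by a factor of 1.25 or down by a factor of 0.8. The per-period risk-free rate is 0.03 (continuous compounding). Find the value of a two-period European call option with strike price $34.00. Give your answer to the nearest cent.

Risk-neutral probability p = (e^0.03 − 0.8)/(1.25 − 0.8) = 0.2305/0.4500 = 0.5121
Terminal stock prices: S_uu = 46.88, S_ud = 30, S_dd = 19.2
Terminal payoffs (S − K): max(12.88, 0) = 12.88, max(-4, 0) = 0, max(-14.8, 0) = 0
Node u (S = 37.5): V_u = e^(−0.03)·[0.5121·12.8750 + 0.4879·0.0000] = 6.3987
Node d (S = 24): V_d = e^(−0.03)·[0.5121·0.0000 + 0.4879·0.0000] = 0.0000
Node 0 (S = 30): V_0 = e^(−0.03)·[0.5121·6.3987 + 0.4879·0.0000] = 3.1801

$3.18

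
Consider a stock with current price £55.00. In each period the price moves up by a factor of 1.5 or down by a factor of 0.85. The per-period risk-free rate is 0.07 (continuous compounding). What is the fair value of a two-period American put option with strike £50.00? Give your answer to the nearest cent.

Risk-neutral probability p = (e^0.07 − 0.85)/(1.5 − 0.85) = 0.2225/0.6500 = 0.3423
Terminal stock prices: S_uu = 123.8, S_ud = 70.12, S_dd = 39.74
Terminal payoffs (K − S): max(-73.75, 0) = 0, max(-20.12, 0) = 0, max(10.26, 0) = 10.26
Node u (S = 82.5): continuation = e^(−0.07)·[0.3423·0.0000 + 0.6577·0.0000] = 0.0000; exercise value = 0.0000 ≤ continuation, so V_u = 0.0000
Node d (S = 46.75): continuation = e^(−0.07)·[0.3423·0.0000 + 0.6577·10.2625] = 6.2931; exercise value = 3.2500 ≤ continuation, so V_d = 6.2931
Node 0 (S = 55): continuation = e^(−0.07)·[0.3423·0.0000 + 0.6577·6.2931] = 3.8591; exercise value = 0.0000 ≤ continuation, so V_0 = 3.8591

£3.86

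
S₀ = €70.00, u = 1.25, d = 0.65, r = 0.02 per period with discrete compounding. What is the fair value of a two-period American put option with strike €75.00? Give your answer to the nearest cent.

Risk-neutral probability p = (1 + 0.02 − 0.65)/(1.25 − 0.65) = 0.3700/0.6000 = 0.6167
Terminal stock prices: S_uu = 109.4, S_ud = 56.88, S_dd = 29.58
Terminal payoffs (K − S): max(-34.38, 0) = 0, max(18.12, 0) = 18.12, max(45.42, 0) = 45.42
Node u (S = 87.5): continuation = 1/1.02·[0.6167·0.0000 + 0.3833·18.1250] = 6.8117; exercise value = 0.0000 ≤ continuation, so V_u = 6.8117
Node d (S = 45.5): continuation = 1/1.02·[0.6167·18.1250 + 0.3833·45.4250] = 28.0294; exercise value = 29.5000 > continuation, so V_d = 29.5000 (exercise)
Node 0 (S = 70): continuation = 1/1.02·[0.6167·6.8117 + 0.3833·29.5000] = 15.2048; exercise value = 5.0000 ≤ continuation, so V_0 = 15.2048

€15.20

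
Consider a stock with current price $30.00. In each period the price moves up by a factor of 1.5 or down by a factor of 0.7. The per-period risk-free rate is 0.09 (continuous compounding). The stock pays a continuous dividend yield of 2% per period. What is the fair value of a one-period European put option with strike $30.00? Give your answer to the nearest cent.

Per-period risk-free factor R = e^0.09 = 1.0942; dividend-adjusted growth = e^(0.09−0.02) = 1.0725.
Risk-neutral probability p = (1.0725 − 0.7)/(1.5 − 0.7) = 0.3725/0.8000 = 0.4656
Terminal stock prices: S_u = 45, S_d = 21
Terminal payoffs (K − S): max(-15, 0) = 0, max(9, 0) = 9
Node 0 (S = 30): V_0 = e^(−0.09)·[0.4656·0.0000 + 0.5344·9.0000] = 4.3954

$4.40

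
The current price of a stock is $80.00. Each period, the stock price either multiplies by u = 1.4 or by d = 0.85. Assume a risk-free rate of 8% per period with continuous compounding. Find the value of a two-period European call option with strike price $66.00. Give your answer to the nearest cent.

Risk-neutral probability p = (e^0.08 − 0.85)/(1.4 − 0.85) = 0.2333/0.5500 = 0.4242
Terminal stock prices: S_uu = 156.8, S_ud = 95.2, S_dd = 57.8
Terminal payoffs (S − K): max(90.8, 0) = 90.8, max(29.2, 0) = 29.2, max(-8.2, 0) = 0
Node u (S = 112): V_u = e^(−0.08)·[0.4242·90.8000 + 0.5758·29.2000] = 51.0743
Node d (S = 68): V_d = e^(−0.08)·[0.4242·29.2000 + 0.5758·0.0000] = 11.4332
Node 0 (S = 80): V_0 = e^(−0.08)·[0.4242·51.0743 + 0.5758·11.4332] = 26.0755

$26.08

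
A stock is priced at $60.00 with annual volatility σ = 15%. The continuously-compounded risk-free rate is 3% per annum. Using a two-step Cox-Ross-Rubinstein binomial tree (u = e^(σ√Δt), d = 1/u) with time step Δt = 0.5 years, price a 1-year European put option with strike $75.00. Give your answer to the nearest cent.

$12.78

CRR parameters: u = e^(σ√Δt) = e^(0.15·√0.5) = 1.1119, d = 1/u = 0.8994
Per-period rate: rΔt = 0.03·0.5 = 0.015, so R = e^0.015 = 1.0151
Risk-neutral probability p = (e^0.015 − 0.8994)/(1.1119 − 0.8994) = 0.1157/0.2125 = 0.5446
Terminal stock prices: S_uu = 74.18, S_ud = 60, S_dd = 48.53
Terminal payoffs (K − S): max(0.8213, 0) = 0.8213, max(15, 0) = 15, max(26.47, 0) = 26.47
Node u (S = 66.71): V_u = e^(−0.015)·[0.5446·0.8213 + 0.4554·15.0000] = 7.1697
Node d (S = 53.96): V_d = e^(−0.015)·[0.5446·15.0000 + 0.4554·26.4685] = 19.9215
Node 0 (S = 60): V_0 = e^(−0.015)·[0.5446·7.1697 + 0.4554·19.9215] = 12.7834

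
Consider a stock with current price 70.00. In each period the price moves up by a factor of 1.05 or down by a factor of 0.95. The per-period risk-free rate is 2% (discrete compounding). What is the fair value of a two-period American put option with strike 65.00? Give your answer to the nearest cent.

0.16

Risk-neutral probability p = (1 + 0.02 − 0.95)/(1.05 − 0.95) = 0.0700/0.1000 = 0.7000
Terminal stock prices: S_uu = 77.17, S_ud = 69.83, S_dd = 63.17
Terminal payoffs (K − S): max(-12.17, 0) = 0, max(-4.825, 0) = 0, max(1.825, 0) = 1.825
Node u (S = 73.5): continuation = 1/1.02·[0.7000·0.0000 + 0.3000·0.0000] = 0.0000; exercise value = 0.0000 ≤ continuation, so V_u = 0.0000
Node d (S = 66.5): continuation = 1/1.02·[0.7000·0.0000 + 0.3000·1.8250] = 0.5368; exercise value = 0.0000 ≤ continuation, so V_d = 0.5368
Node 0 (S = 70): continuation = 1/1.02·[0.7000·0.0000 + 0.3000·0.5368] = 0.1579; exercise value = 0.0000 ≤ continuation, so V_0 = 0.1579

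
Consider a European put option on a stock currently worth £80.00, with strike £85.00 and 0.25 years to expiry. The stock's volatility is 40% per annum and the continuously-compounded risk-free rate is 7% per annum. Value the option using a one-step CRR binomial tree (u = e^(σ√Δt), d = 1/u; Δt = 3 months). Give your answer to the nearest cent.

CRR parameters: u = e^(σ√Δt) = e^(0.4·√0.25) = 1.2214, d = 1/u = 0.8187
Per-period rate: rΔt = 0.07·0.25 = 0.0175, so R = e^0.0175 = 1.0177
Risk-neutral probability p = (e^0.0175 − 0.8187)/(1.2214 − 0.8187) = 0.1989/0.4027 = 0.4940
Terminal stock prices: S_u = 97.71, S_d = 65.5
Terminal payoffs (K − S): max(-12.71, 0) = 0, max(19.5, 0) = 19.5
Node 0 (S = 80): V_0 = e^(−0.0175)·[0.4940·0.0000 + 0.5060·19.5015] = 9.6964

£9.70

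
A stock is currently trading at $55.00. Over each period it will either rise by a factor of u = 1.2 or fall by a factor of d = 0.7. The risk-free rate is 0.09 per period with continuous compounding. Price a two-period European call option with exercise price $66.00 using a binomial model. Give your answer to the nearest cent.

$6.85

Risk-neutral probability p = (e^0.09 − 0.7)/(1.2 − 0.7) = 0.3942/0.5000 = 0.7883
Terminal stock prices: S_uu = 79.2, S_ud = 46.2, S_dd = 26.95
Terminal payoffs (S − K): max(13.2, 0) = 13.2, max(-19.8, 0) = 0, max(-39.05, 0) = 0
Node u (S = 66): V_u = e^(−0.09)·[0.7883·13.2000 + 0.2117·0.0000] = 9.5106
Node d (S = 38.5): V_d = e^(−0.09)·[0.7883·0.0000 + 0.2117·0.0000] = 0.0000
Node 0 (S = 55): V_0 = e^(−0.09)·[0.7883·9.5106 + 0.2117·0.0000] = 6.8523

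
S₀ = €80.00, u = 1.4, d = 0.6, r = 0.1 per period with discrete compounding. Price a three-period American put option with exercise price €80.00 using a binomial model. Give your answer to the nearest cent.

Risk-neutral probability p = (1 + 0.1 − 0.6)/(1.4 − 0.6) = 0.5000/0.8000 = 0.6250
Terminal stock prices: S_uuu = 219.5, S_uud = 94.08, S_udd = 40.32, S_ddd = 17.28
Terminal payoffs (K − S): max(-139.5, 0) = 0, max(-14.08, 0) = 0, max(39.68, 0) = 39.68, max(62.72, 0) = 62.72
Node uu (S = 156.8): continuation = 1/1.1·[0.6250·0.0000 + 0.3750·0.0000] = 0.0000; exercise value = 0.0000 ≤ continuation, so V_uu = 0.0000
Node ud (S = 67.2): continuation = 1/1.1·[0.6250·0.0000 + 0.3750·39.6800] = 13.5273; exercise value = 12.8000 ≤ continuation, so V_ud = 13.5273
Node dd (S = 28.8): continuation = 1/1.1·[0.6250·39.6800 + 0.3750·62.7200] = 43.9273; exercise value = 51.2000 > continuation, so V_dd = 51.2000 (exercise)
Node u (S = 112): continuation = 1/1.1·[0.6250·0.0000 + 0.3750·13.5273] = 4.6116; exercise value = 0.0000 ≤ continuation, so V_u = 4.6116
Node d (S = 48): continuation = 1/1.1·[0.6250·13.5273 + 0.3750·51.2000] = 25.1405; exercise value = 32.0000 > continuation, so V_d = 32.0000 (exercise)
Node 0 (S = 80): continuation = 1/1.1·[0.6250·4.6116 + 0.3750·32.0000] = 13.5293; exercise value = 0.0000 ≤ continuation, so V_0 = 13.5293

€13.53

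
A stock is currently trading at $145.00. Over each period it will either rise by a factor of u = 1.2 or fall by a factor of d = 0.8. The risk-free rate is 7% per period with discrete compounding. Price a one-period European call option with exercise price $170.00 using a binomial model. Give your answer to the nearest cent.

Risk-neutral probability p = (1 + 0.07 − 0.8)/(1.2 − 0.8) = 0.2700/0.4000 = 0.6750
Terminal stock prices: S_u = 174, S_d = 116
Terminal payoffs (S − K): max(4, 0) = 4, max(-54, 0) = 0
Node 0 (S = 145): V_0 = 1/1.07·[0.6750·4.0000 + 0.3250·0.0000] = 2.5234

$2.52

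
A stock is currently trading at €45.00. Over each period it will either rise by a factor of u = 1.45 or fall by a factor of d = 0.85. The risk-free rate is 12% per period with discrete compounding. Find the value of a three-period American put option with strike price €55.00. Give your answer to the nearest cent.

Risk-neutral probability p = (1 + 0.12 − 0.85)/(1.45 − 0.85) = 0.2700/0.6000 = 0.4500
Terminal stock prices: S_uuu = 137.2, S_uud = 80.42, S_udd = 47.14, S_ddd = 27.64
Terminal payoffs (K − S): max(-82.19, 0) = 0, max(-25.42, 0) = 0, max(7.857, 0) = 7.857, max(27.36, 0) = 27.36
Node uu (S = 94.61): continuation = 1/1.12·[0.4500·0.0000 + 0.5500·0.0000] = 0.0000; exercise value = 0.0000 ≤ continuation, so V_uu = 0.0000
Node ud (S = 55.46): continuation = 1/1.12·[0.4500·0.0000 + 0.5500·7.8569] = 3.8583; exercise value = 0.0000 ≤ continuation, so V_ud = 3.8583
Node dd (S = 32.51): continuation = 1/1.12·[0.4500·7.8569 + 0.5500·27.3644] = 16.5946; exercise value = 22.4875 > continuation, so V_dd = 22.4875 (exercise)
Node u (S = 65.25): continuation = 1/1.12·[0.4500·0.0000 + 0.5500·3.8583] = 1.8947; exercise value = 0.0000 ≤ continuation, so V_u = 1.8947
Node d (S = 38.25): continuation = 1/1.12·[0.4500·3.8583 + 0.5500·22.4875] = 12.5932; exercise value = 16.7500 > continuation, so V_d = 16.7500 (exercise)
Node 0 (S = 45): continuation = 1/1.12·[0.4500·1.8947 + 0.5500·16.7500] = 8.9867; exercise value = 10.0000 > continuation, so V_0 = 10.0000 (exercise)

€10.00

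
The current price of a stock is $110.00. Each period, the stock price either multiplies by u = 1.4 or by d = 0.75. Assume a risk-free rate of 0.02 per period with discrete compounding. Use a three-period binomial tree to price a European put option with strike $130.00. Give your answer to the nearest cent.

$33.15

Risk-neutral probability p = (1 + 0.02 − 0.75)/(1.4 − 0.75) = 0.2700/0.6500 = 0.4154
Terminal stock prices: S_uuu = 301.8, S_uud = 161.7, S_udd = 86.62, S_ddd = 46.41
Terminal payoffs (K − S): max(-171.8, 0) = 0, max(-31.7, 0) = 0, max(43.38, 0) = 43.38, max(83.59, 0) = 83.59
Node uu (S = 215.6): V_uu = 1/1.02·[0.4154·0.0000 + 0.5846·0.0000] = 0.0000
Node ud (S = 115.5): V_ud = 1/1.02·[0.4154·0.0000 + 0.5846·43.3750] = 24.8605
Node dd (S = 61.88): V_dd = 1/1.02·[0.4154·43.3750 + 0.5846·83.5938] = 65.5760
Node u (S = 154): V_u = 1/1.02·[0.4154·0.0000 + 0.5846·24.8605] = 14.2488
Node d (S = 82.5): V_d = 1/1.02·[0.4154·24.8605 + 0.5846·65.5760] = 47.7092
Node 0 (S = 110): V_0 = 1/1.02·[0.4154·14.2488 + 0.5846·47.7092] = 33.1473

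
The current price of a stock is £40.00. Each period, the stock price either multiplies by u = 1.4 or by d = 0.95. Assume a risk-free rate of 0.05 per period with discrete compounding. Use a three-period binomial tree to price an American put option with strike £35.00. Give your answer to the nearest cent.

Risk-neutral probability p = (1 + 0.05 − 0.95)/(1.4 − 0.95) = 0.1000/0.4500 = 0.2222
Terminal stock prices: S_uuu = 109.8, S_uud = 74.48, S_udd = 50.54, S_ddd = 34.29
Terminal payoffs (K − S): max(-74.76, 0) = 0, max(-39.48, 0) = 0, max(-15.54, 0) = 0, max(0.705, 0) = 0.705
Node uu (S = 78.4): continuation = 1/1.05·[0.2222·0.0000 + 0.7778·0.0000] = 0.0000; exercise value = 0.0000 ≤ continuation, so V_uu = 0.0000
Node ud (S = 53.2): continuation = 1/1.05·[0.2222·0.0000 + 0.7778·0.0000] = 0.0000; exercise value = 0.0000 ≤ continuation, so V_ud = 0.0000
Node dd (S = 36.1): continuation = 1/1.05·[0.2222·0.0000 + 0.7778·0.7050] = 0.5222; exercise value = 0.0000 ≤ continuation, so V_dd = 0.5222
Node u (S = 56): continuation = 1/1.05·[0.2222·0.0000 + 0.7778·0.0000] = 0.0000; exercise value = 0.0000 ≤ continuation, so V_u = 0.0000
Node d (S = 38): continuation = 1/1.05·[0.2222·0.0000 + 0.7778·0.5222] = 0.3868; exercise value = 0.0000 ≤ continuation, so V_d = 0.3868
Node 0 (S = 40): continuation = 1/1.05·[0.2222·0.0000 + 0.7778·0.3868] = 0.2865; exercise value = 0.0000 ≤ continuation, so V_0 = 0.2865

£0.29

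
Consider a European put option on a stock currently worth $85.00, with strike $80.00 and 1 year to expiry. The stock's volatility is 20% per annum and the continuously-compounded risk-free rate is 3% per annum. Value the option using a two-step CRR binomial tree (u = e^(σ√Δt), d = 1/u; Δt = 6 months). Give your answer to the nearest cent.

$3.59

CRR parameters: u = e^(σ√Δt) = e^(0.2·√0.5) = 1.1519, d = 1/u = 0.8681
Per-period rate: rΔt = 0.03·0.5 = 0.015, so R = e^0.015 = 1.0151
Risk-neutral probability p = (e^0.015 − 0.8681)/(1.1519 − 0.8681) = 0.1470/0.2838 = 0.5180
Terminal stock prices: S_uu = 112.8, S_ud = 85, S_dd = 64.06
Terminal payoffs (K − S): max(-32.79, 0) = 0, max(-5, 0) = 0, max(15.94, 0) = 15.94
Node u (S = 97.91): V_u = e^(−0.015)·[0.5180·0.0000 + 0.4820·0.0000] = 0.0000
Node d (S = 73.79): V_d = e^(−0.015)·[0.5180·0.0000 + 0.4820·15.9407] = 7.5697
Node 0 (S = 85): V_0 = e^(−0.015)·[0.5180·0.0000 + 0.4820·7.5697] = 3.5946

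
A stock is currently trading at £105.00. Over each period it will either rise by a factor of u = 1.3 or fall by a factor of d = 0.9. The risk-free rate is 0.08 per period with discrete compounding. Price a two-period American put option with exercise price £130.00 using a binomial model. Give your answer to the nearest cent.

£25.00

Risk-neutral probability p = (1 + 0.08 − 0.9)/(1.3 − 0.9) = 0.1800/0.4000 = 0.4500
Terminal stock prices: S_uu = 177.5, S_ud = 122.9, S_dd = 85.05
Terminal payoffs (K − S): max(-47.45, 0) = 0, max(7.15, 0) = 7.15, max(44.95, 0) = 44.95
Node u (S = 136.5): continuation = 1/1.08·[0.4500·0.0000 + 0.5500·7.1500] = 3.6412; exercise value = 0.0000 ≤ continuation, so V_u = 3.6412
Node d (S = 94.5): continuation = 1/1.08·[0.4500·7.1500 + 0.5500·44.9500] = 25.8704; exercise value = 35.5000 > continuation, so V_d = 35.5000 (exercise)
Node 0 (S = 105): continuation = 1/1.08·[0.4500·3.6412 + 0.5500·35.5000] = 19.5959; exercise value = 25.0000 > continuation, so V_0 = 25.0000 (exercise)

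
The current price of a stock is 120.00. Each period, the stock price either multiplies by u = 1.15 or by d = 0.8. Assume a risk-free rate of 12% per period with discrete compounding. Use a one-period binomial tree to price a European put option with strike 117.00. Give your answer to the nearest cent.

1.61

Risk-neutral probability p = (1 + 0.12 − 0.8)/(1.15 − 0.8) = 0.3200/0.3500 = 0.9143
Terminal stock prices: S_u = 138, S_d = 96
Terminal payoffs (K − S): max(-21, 0) = 0, max(21, 0) = 21
Node 0 (S = 120): V_0 = 1/1.12·[0.9143·0.0000 + 0.0857·21.0000] = 1.6071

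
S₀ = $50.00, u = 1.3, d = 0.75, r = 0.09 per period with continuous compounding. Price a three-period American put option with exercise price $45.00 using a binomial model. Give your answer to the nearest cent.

Risk-neutral probability p = (e^0.09 − 0.75)/(1.3 − 0.75) = 0.3442/0.5500 = 0.6258
Terminal stock prices: S_uuu = 109.9, S_uud = 63.38, S_udd = 36.56, S_ddd = 21.09
Terminal payoffs (K − S): max(-64.85, 0) = 0, max(-18.38, 0) = 0, max(8.438, 0) = 8.438, max(23.91, 0) = 23.91
Node uu (S = 84.5): continuation = e^(−0.09)·[0.6258·0.0000 + 0.3742·0.0000] = 0.0000; exercise value = 0.0000 ≤ continuation, so V_uu = 0.0000
Node ud (S = 48.75): continuation = e^(−0.09)·[0.6258·0.0000 + 0.3742·8.4375] = 2.8858; exercise value = 0.0000 ≤ continuation, so V_ud = 2.8858
Node dd (S = 28.12): continuation = e^(−0.09)·[0.6258·8.4375 + 0.3742·23.9062] = 13.0019; exercise value = 16.8750 > continuation, so V_dd = 16.8750 (exercise)
Node u (S = 65): continuation = e^(−0.09)·[0.6258·0.0000 + 0.3742·2.8858] = 0.9870; exercise value = 0.0000 ≤ continuation, so V_u = 0.9870
Node d (S = 37.5): continuation = e^(−0.09)·[0.6258·2.8858 + 0.3742·16.8750] = 7.4220; exercise value = 7.5000 > continuation, so V_d = 7.5000 (exercise)
Node 0 (S = 50): continuation = e^(−0.09)·[0.6258·0.9870 + 0.3742·7.5000] = 3.1296; exercise value = 0.0000 ≤ continuation, so V_0 = 3.1296

$3.13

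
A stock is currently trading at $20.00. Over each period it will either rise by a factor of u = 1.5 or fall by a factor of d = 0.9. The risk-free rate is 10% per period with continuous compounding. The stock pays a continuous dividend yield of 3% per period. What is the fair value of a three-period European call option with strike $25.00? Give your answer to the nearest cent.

$2.78

Per-period risk-free factor R = e^0.1 = 1.1052; dividend-adjusted growth = e^(0.1−0.03) = 1.0725.
Risk-neutral probability p = (1.0725 − 0.9)/(1.5 − 0.9) = 0.1725/0.6000 = 0.2875
Terminal stock prices: S_uuu = 67.5, S_uud = 40.5, S_udd = 24.3, S_ddd = 14.58
Terminal payoffs (S − K): max(42.5, 0) = 42.5, max(15.5, 0) = 15.5, max(-0.7, 0) = 0, max(-10.42, 0) = 0
Node uu (S = 45): V_uu = e^(−0.1)·[0.2875·42.5000 + 0.7125·15.5000] = 21.0491
Node ud (S = 27): V_ud = e^(−0.1)·[0.2875·15.5000 + 0.7125·0.0000] = 4.0324
Node dd (S = 16.2): V_dd = e^(−0.1)·[0.2875·0.0000 + 0.7125·0.0000] = 0.0000
Node u (S = 30): V_u = e^(−0.1)·[0.2875·21.0491 + 0.7125·4.0324] = 8.0756
Node d (S = 18): V_d = e^(−0.1)·[0.2875·4.0324 + 0.7125·0.0000] = 1.0490
Node 0 (S = 20): V_0 = e^(−0.1)·[0.2875·8.0756 + 0.7125·1.0490] = 2.7772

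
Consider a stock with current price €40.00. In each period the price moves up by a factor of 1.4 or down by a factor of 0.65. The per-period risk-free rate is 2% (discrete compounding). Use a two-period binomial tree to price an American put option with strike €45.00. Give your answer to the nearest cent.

Risk-neutral probability p = (1 + 0.02 − 0.65)/(1.4 − 0.65) = 0.3700/0.7500 = 0.4933
Terminal stock prices: S_uu = 78.4, S_ud = 36.4, S_dd = 16.9
Terminal payoffs (K − S): max(-33.4, 0) = 0, max(8.6, 0) = 8.6, max(28.1, 0) = 28.1
Node u (S = 56): continuation = 1/1.02·[0.4933·0.0000 + 0.5067·8.6000] = 4.2719; exercise value = 0.0000 ≤ continuation, so V_u = 4.2719
Node d (S = 26): continuation = 1/1.02·[0.4933·8.6000 + 0.5067·28.1000] = 18.1176; exercise value = 19.0000 > continuation, so V_d = 19.0000 (exercise)
Node 0 (S = 40): continuation = 1/1.02·[0.4933·4.2719 + 0.5067·19.0000] = 11.5041; exercise value = 5.0000 ≤ continuation, so V_0 = 11.5041

€11.50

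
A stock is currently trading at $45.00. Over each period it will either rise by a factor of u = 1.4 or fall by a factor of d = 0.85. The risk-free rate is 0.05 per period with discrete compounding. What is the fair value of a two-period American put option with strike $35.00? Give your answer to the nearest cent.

$0.91

Risk-neutral probability p = (1 + 0.05 − 0.85)/(1.4 − 0.85) = 0.2000/0.5500 = 0.3636
Terminal stock prices: S_uu = 88.2, S_ud = 53.55, S_dd = 32.51
Terminal payoffs (K − S): max(-53.2, 0) = 0, max(-18.55, 0) = 0, max(2.488, 0) = 2.488
Node u (S = 63): continuation = 1/1.05·[0.3636·0.0000 + 0.6364·0.0000] = 0.0000; exercise value = 0.0000 ≤ continuation, so V_u = 0.0000
Node d (S = 38.25): continuation = 1/1.05·[0.3636·0.0000 + 0.6364·2.4875] = 1.5076; exercise value = 0.0000 ≤ continuation, so V_d = 1.5076
Node 0 (S = 45): continuation = 1/1.05·[0.3636·0.0000 + 0.6364·1.5076] = 0.9137; exercise value = 0.0000 ≤ continuation, so V_0 = 0.9137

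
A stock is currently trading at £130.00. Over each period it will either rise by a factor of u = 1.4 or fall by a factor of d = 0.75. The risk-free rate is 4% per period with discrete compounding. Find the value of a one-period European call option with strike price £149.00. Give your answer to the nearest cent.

£14.16

Risk-neutral probability p = (1 + 0.04 − 0.75)/(1.4 − 0.75) = 0.2900/0.6500 = 0.4462
Terminal stock prices: S_u = 182, S_d = 97.5
Terminal payoffs (S − K): max(33, 0) = 33, max(-51.5, 0) = 0
Node 0 (S = 130): V_0 = 1/1.04·[0.4462·33.0000 + 0.5538·0.0000] = 14.1568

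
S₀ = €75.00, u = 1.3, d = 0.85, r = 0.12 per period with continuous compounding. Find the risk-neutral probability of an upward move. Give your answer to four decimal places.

p = 0.6167

Risk-neutral probability p = (e^0.12 − 0.85)/(1.3 − 0.85) = 0.2775/0.4500 = 0.6167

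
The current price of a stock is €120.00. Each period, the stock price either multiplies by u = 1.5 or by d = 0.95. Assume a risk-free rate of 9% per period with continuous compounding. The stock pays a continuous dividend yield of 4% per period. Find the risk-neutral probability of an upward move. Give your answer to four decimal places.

p = 0.1841

Per-period risk-free factor R = e^0.09 = 1.0942; dividend-adjusted growth = e^(0.09−0.04) = 1.0513.
Risk-neutral probability p = (1.0513 − 0.95)/(1.5 − 0.95) = 0.1013/0.5500 = 0.1841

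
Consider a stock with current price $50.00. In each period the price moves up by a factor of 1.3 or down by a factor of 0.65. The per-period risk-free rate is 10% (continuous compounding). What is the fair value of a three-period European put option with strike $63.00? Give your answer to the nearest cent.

Risk-neutral probability p = (e^0.1 − 0.65)/(1.3 − 0.65) = 0.4552/0.6500 = 0.7003
Terminal stock prices: S_uuu = 109.9, S_uud = 54.93, S_udd = 27.46, S_ddd = 13.73
Terminal payoffs (K − S): max(-46.85, 0) = 0, max(8.075, 0) = 8.075, max(35.54, 0) = 35.54, max(49.27, 0) = 49.27
Node uu (S = 84.5): V_uu = e^(−0.1)·[0.7003·0.0000 + 0.2997·8.0750] = 2.1900
Node ud (S = 42.25): V_ud = e^(−0.1)·[0.7003·8.0750 + 0.2997·35.5375] = 14.7548
Node dd (S = 21.13): V_dd = e^(−0.1)·[0.7003·35.5375 + 0.2997·49.2687] = 35.8798
Node u (S = 65): V_u = e^(−0.1)·[0.7003·2.1900 + 0.2997·14.7548] = 5.3894
Node d (S = 32.5): V_d = e^(−0.1)·[0.7003·14.7548 + 0.2997·35.8798] = 19.0800
Node 0 (S = 50): V_0 = e^(−0.1)·[0.7003·5.3894 + 0.2997·19.0800] = 8.5896

$8.59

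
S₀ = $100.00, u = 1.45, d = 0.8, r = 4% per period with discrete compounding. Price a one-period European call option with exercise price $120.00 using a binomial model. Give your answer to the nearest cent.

$8.88

Risk-neutral probability p = (1 + 0.04 − 0.8)/(1.45 − 0.8) = 0.2400/0.6500 = 0.3692
Terminal stock prices: S_u = 145, S_d = 80
Terminal payoffs (S − K): max(25, 0) = 25, max(-40, 0) = 0
Node 0 (S = 100): V_0 = 1/1.04·[0.3692·25.0000 + 0.6308·0.0000] = 8.8757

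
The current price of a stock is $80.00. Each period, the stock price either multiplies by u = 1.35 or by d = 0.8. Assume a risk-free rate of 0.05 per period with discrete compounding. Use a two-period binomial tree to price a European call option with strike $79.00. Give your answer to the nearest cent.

Risk-neutral probability p = (1 + 0.05 − 0.8)/(1.35 − 0.8) = 0.2500/0.5500 = 0.4545
Terminal stock prices: S_uu = 145.8, S_ud = 86.4, S_dd = 51.2
Terminal payoffs (S − K): max(66.8, 0) = 66.8, max(7.4, 0) = 7.4, max(-27.8, 0) = 0
Node u (S = 108): V_u = 1/1.05·[0.4545·66.8000 + 0.5455·7.4000] = 32.7619
Node d (S = 64): V_d = 1/1.05·[0.4545·7.4000 + 0.5455·0.0000] = 3.2035
Node 0 (S = 80): V_0 = 1/1.05·[0.4545·32.7619 + 0.5455·3.2035] = 15.8468

$15.85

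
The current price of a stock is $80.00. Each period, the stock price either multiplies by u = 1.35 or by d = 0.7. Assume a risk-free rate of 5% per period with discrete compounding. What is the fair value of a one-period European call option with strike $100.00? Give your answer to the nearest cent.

Risk-neutral probability p = (1 + 0.05 − 0.7)/(1.35 − 0.7) = 0.3500/0.6500 = 0.5385
Terminal stock prices: S_u = 108, S_d = 56
Terminal payoffs (S − K): max(8, 0) = 8, max(-44, 0) = 0
Node 0 (S = 80): V_0 = 1/1.05·[0.5385·8.0000 + 0.4615·0.0000] = 4.1026

$4.10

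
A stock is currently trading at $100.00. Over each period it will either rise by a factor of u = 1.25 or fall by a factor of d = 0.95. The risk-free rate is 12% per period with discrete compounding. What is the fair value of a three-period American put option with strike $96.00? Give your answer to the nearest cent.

Risk-neutral probability p = (1 + 0.12 − 0.95)/(1.25 − 0.95) = 0.1700/0.3000 = 0.5667
Terminal stock prices: S_uuu = 195.3, S_uud = 148.4, S_udd = 112.8, S_ddd = 85.74
Terminal payoffs (K − S): max(-99.31, 0) = 0, max(-52.44, 0) = 0, max(-16.81, 0) = 0, max(10.26, 0) = 10.26
Node uu (S = 156.2): continuation = 1/1.12·[0.5667·0.0000 + 0.4333·0.0000] = 0.0000; exercise value = 0.0000 ≤ continuation, so V_uu = 0.0000
Node ud (S = 118.8): continuation = 1/1.12·[0.5667·0.0000 + 0.4333·0.0000] = 0.0000; exercise value = 0.0000 ≤ continuation, so V_ud = 0.0000
Node dd (S = 90.25): continuation = 1/1.12·[0.5667·0.0000 + 0.4333·10.2625] = 3.9706; exercise value = 5.7500 > continuation, so V_dd = 5.7500 (exercise)
Node u (S = 125): continuation = 1/1.12·[0.5667·0.0000 + 0.4333·0.0000] = 0.0000; exercise value = 0.0000 ≤ continuation, so V_u = 0.0000
Node d (S = 95): continuation = 1/1.12·[0.5667·0.0000 + 0.4333·5.7500] = 2.2247; exercise value = 1.0000 ≤ continuation, so V_d = 2.2247
Node 0 (S = 100): continuation = 1/1.12·[0.5667·0.0000 + 0.4333·2.2247] = 0.8607; exercise value = 0.0000 ≤ continuation, so V_0 = 0.8607

$0.86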